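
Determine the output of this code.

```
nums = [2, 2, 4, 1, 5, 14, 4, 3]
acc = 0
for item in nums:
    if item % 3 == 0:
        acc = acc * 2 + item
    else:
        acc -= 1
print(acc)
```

-11

item=2: not %3==0, acc = 0-1 = -1
item=2: not %3==0, acc = (-1)-1 = -2
item=4: not %3==0, acc = (-2)-1 = -3
item=1: not %3==0, acc = (-3)-1 = -4
item=5: not %3==0, acc = (-4)-1 = -5
item=14: not %3==0, acc = (-5)-1 = -6
item=4: not %3==0, acc = (-6)-1 = -7
item=3: %3==0, acc = (-7)*2+3 = -11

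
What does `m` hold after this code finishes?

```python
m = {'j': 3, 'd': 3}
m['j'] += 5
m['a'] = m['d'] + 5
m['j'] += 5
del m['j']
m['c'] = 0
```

m['j'] = 3+5 = 8 → {'j': 8, 'd': 3}
m['a'] = m['d']+5 = 8 → {'j': 8, 'd': 3, 'a': 8}
m['j'] = 8+5 = 13 → {'j': 13, 'd': 3, 'a': 8}
del 'j' → {'d': 3, 'a': 8}
m['c'] = 0 → {'d': 3, 'a': 8, 'c': 0}

{'d': 3, 'a': 8, 'c': 0}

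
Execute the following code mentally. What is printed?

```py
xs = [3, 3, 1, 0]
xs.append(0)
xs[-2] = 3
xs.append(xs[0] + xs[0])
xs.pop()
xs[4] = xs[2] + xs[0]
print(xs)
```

append 0 → [3, 3, 1, 0, 0]
xs[-2] = 3 → [3, 3, 1, 3, 0]
append xs[0]+xs[0] = 3+3 = 6 → [3, 3, 1, 3, 0, 6]
pop() removes 6 → [3, 3, 1, 3, 0]
xs[4] = xs[2]+xs[0] = 1+3 = 4 → [3, 3, 1, 3, 4]

[3, 3, 1, 3, 4]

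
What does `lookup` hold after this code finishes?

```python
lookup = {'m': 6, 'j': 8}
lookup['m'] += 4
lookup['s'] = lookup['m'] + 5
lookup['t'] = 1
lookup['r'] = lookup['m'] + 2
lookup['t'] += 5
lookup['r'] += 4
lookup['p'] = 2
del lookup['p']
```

{'m': 10, 'j': 8, 's': 15, 't': 6, 'r': 16}

lookup['m'] = 6+4 = 10 → {'m': 10, 'j': 8}
lookup['s'] = lookup['m']+5 = 15 → {'m': 10, 'j': 8, 's': 15}
lookup['t'] = 1 → {'m': 10, 'j': 8, 's': 15, 't': 1}
lookup['r'] = lookup['m']+2 = 12 → {'m': 10, 'j': 8, 's': 15, 't': 1, 'r': 12}
lookup['t'] = 1+5 = 6 → {'m': 10, 'j': 8, 's': 15, 't': 6, 'r': 12}
lookup['r'] = 12+4 = 16 → {'m': 10, 'j': 8, 's': 15, 't': 6, 'r': 16}
lookup['p'] = 2 → {'m': 10, 'j': 8, 's': 15, 't': 6, 'r': 16, 'p': 2}
del 'p' → {'m': 10, 'j': 8, 's': 15, 't': 6, 'r': 16}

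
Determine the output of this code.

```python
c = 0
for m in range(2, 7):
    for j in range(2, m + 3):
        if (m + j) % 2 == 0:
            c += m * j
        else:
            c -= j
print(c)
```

m=2,j=2: even sum, c = 0+4 = 4
m=2,j=3: odd sum, c = 4-3 = 1
m=2,j=4: even sum, c = 1+8 = 9
m=3,j=2: odd sum, c = 9-2 = 7
m=3,j=3: even sum, c = 7+9 = 16
m=3,j=4: odd sum, c = 16-4 = 12
m=3,j=5: even sum, c = 12+15 = 27
m=4,j=2: even sum, c = 27+8 = 35
m=4,j=3: odd sum, c = 35-3 = 32
m=4,j=4: even sum, c = 32+16 = 48
m=4,j=5: odd sum, c = 48-5 = 43
m=4,j=6: even sum, c = 43+24 = 67
m=5,j=2: odd sum, c = 67-2 = 65
m=5,j=3: even sum, c = 65+15 = 80
m=5,j=4: odd sum, c = 80-4 = 76
m=5,j=5: even sum, c = 76+25 = 101
m=5,j=6: odd sum, c = 101-6 = 95
m=5,j=7: even sum, c = 95+35 = 130
m=6,j=2: even sum, c = 130+12 = 142
m=6,j=3: odd sum, c = 142-3 = 139
m=6,j=4: even sum, c = 139+24 = 163
m=6,j=5: odd sum, c = 163-5 = 158
m=6,j=6: even sum, c = 158+36 = 194
m=6,j=7: odd sum, c = 194-7 = 187
m=6,j=8: even sum, c = 187+48 = 235

235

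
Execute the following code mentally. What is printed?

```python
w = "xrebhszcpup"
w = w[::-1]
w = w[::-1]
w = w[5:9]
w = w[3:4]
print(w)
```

p

reverse → 'pupczshberx'
reverse → 'xrebhszcpup'
slice [5:9] → 'szcp'
slice [3:4] → 'p'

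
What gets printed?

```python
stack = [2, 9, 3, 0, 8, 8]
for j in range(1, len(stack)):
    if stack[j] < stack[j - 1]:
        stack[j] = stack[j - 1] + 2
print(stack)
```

j=1: 9>=2, unchanged → [2, 9, 3, 0, 8, 8]
j=2: 3<9, stack[2] = 9+2 = 11 → [2, 9, 11, 0, 8, 8]
j=3: 0<11, stack[3] = 11+2 = 13 → [2, 9, 11, 13, 8, 8]
j=4: 8<13, stack[4] = 13+2 = 15 → [2, 9, 11, 13, 15, 8]
j=5: 8<15, stack[5] = 15+2 = 17 → [2, 9, 11, 13, 15, 17]

[2, 9, 11, 13, 15, 17]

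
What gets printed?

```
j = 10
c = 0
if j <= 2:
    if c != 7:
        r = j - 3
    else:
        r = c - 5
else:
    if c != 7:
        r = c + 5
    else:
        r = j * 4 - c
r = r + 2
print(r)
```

j=10, c=0
j <= 2 is False; c != 7 is True
→ r = c + 5 = 5
r = 5+2 = 7

7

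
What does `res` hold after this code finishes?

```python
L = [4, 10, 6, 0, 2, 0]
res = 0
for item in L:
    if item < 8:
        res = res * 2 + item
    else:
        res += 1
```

item=4: <8, res = 0*2+4 = 4
item=10: not <8, res = 4+1 = 5
item=6: <8, res = 5*2+6 = 16
item=0: <8, res = 16*2+0 = 32
item=2: <8, res = 32*2+2 = 66
item=0: <8, res = 66*2+0 = 132

132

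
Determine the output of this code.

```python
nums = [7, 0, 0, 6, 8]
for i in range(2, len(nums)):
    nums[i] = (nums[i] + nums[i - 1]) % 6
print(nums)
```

[7, 0, 0, 0, 2]

i=2: nums[2] = (0+0)%6 = 0 → [7, 0, 0, 6, 8]
i=3: nums[3] = (6+0)%6 = 0 → [7, 0, 0, 0, 8]
i=4: nums[4] = (8+0)%6 = 2 → [7, 0, 0, 0, 2]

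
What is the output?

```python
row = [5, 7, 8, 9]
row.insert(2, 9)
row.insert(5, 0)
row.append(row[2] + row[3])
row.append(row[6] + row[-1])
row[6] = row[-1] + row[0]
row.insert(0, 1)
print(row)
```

[1, 5, 7, 9, 8, 9, 0, 39, 34]

insert 9 at 2 → [5, 7, 9, 8, 9]
insert 0 at 5 → [5, 7, 9, 8, 9, 0]
append row[2]+row[3] = 9+8 = 17 → [5, 7, 9, 8, 9, 0, 17]
append row[6]+row[-1] = 17+17 = 34 → [5, 7, 9, 8, 9, 0, 17, 34]
row[6] = row[-1]+row[0] = 34+5 = 39 → [5, 7, 9, 8, 9, 0, 39, 34]
insert 1 at 0 → [1, 5, 7, 9, 8, 9, 0, 39, 34]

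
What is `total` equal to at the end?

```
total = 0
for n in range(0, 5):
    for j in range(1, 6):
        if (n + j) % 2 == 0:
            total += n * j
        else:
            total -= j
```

n=0,j=1: odd sum, total = 0-1 = -1
n=0,j=2: even sum, total = (-1)+0 = -1
n=0,j=3: odd sum, total = (-1)-3 = -4
n=0,j=4: even sum, total = (-4)+0 = -4
n=0,j=5: odd sum, total = (-4)-5 = -9
n=1,j=1: even sum, total = (-9)+1 = -8
n=1,j=2: odd sum, total = (-8)-2 = -10
n=1,j=3: even sum, total = (-10)+3 = -7
n=1,j=4: odd sum, total = (-7)-4 = -11
n=1,j=5: even sum, total = (-11)+5 = -6
n=2,j=1: odd sum, total = (-6)-1 = -7
n=2,j=2: even sum, total = (-7)+4 = -3
n=2,j=3: odd sum, total = (-3)-3 = -6
n=2,j=4: even sum, total = (-6)+8 = 2
n=2,j=5: odd sum, total = 2-5 = -3
n=3,j=1: even sum, total = (-3)+3 = 0
n=3,j=2: odd sum, total = 0-2 = -2
n=3,j=3: even sum, total = (-2)+9 = 7
n=3,j=4: odd sum, total = 7-4 = 3
n=3,j=5: even sum, total = 3+15 = 18
n=4,j=1: odd sum, total = 18-1 = 17
n=4,j=2: even sum, total = 17+8 = 25
n=4,j=3: odd sum, total = 25-3 = 22
n=4,j=4: even sum, total = 22+16 = 38
n=4,j=5: odd sum, total = 38-5 = 33

33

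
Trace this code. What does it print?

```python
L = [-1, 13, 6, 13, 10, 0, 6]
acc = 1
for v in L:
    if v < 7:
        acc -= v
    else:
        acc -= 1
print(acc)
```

v=-1: <7, acc = 1-(-1) = 2
v=13: not <7, acc = 2-1 = 1
v=6: <7, acc = 1-6 = -5
v=13: not <7, acc = (-5)-1 = -6
v=10: not <7, acc = (-6)-1 = -7
v=0: <7, acc = (-7)-0 = -7
v=6: <7, acc = (-7)-6 = -13

-13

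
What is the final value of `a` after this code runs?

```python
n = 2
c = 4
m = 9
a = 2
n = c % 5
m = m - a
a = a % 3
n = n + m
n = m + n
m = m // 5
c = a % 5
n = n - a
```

n = 4%5 = 4
m = 9-2 = 7
a = 2%3 = 2
n = 4+7 = 11
n = 7+11 = 18
m = 7//5 = 1
c = 2%5 = 2
n = 18-2 = 16

2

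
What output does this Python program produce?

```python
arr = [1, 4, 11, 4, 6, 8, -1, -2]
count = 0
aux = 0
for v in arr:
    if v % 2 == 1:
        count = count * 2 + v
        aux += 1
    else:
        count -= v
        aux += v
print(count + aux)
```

v=1: odd, count = 0*2+1 = 1; aux=1
v=4: not odd, count = 1-4 = -3; aux=5
v=11: odd, count = (-3)*2+11 = 5; aux=6
v=4: not odd, count = 5-4 = 1; aux=10
v=6: not odd, count = 1-6 = -5; aux=16
v=8: not odd, count = (-5)-8 = -13; aux=24
v=-1: odd, count = (-13)*2+(-1) = -27; aux=25
v=-2: not odd, count = (-27)-(-2) = -25; aux=23
count+aux = (-25)+23 = -2

-2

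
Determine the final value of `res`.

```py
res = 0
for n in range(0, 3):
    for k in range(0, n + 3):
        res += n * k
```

n=0,k=0: res = 0+0 = 0
n=0,k=1: res = 0+0 = 0
n=0,k=2: res = 0+0 = 0
n=1,k=0: res = 0+0 = 0
n=1,k=1: res = 0+1 = 1
n=1,k=2: res = 1+2 = 3
n=1,k=3: res = 3+3 = 6
n=2,k=0: res = 6+0 = 6
n=2,k=1: res = 6+2 = 8
n=2,k=2: res = 8+4 = 12
n=2,k=3: res = 12+6 = 18
n=2,k=4: res = 18+8 = 26

26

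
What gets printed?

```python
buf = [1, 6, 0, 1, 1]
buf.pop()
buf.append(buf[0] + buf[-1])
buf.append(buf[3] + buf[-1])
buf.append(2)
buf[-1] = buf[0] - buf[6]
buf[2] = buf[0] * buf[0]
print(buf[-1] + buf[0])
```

0

pop() removes 1 → [1, 6, 0, 1]
append buf[0]+buf[-1] = 1+1 = 2 → [1, 6, 0, 1, 2]
append buf[3]+buf[-1] = 1+2 = 3 → [1, 6, 0, 1, 2, 3]
append 2 → [1, 6, 0, 1, 2, 3, 2]
buf[-1] = buf[0]-buf[6] = 1-2 = -1 → [1, 6, 0, 1, 2, 3, -1]
buf[2] = buf[0]*buf[0] = 1*1 = 1 → [1, 6, 1, 1, 2, 3, -1]
buf[-1]+buf[0] = (-1)+1 = 0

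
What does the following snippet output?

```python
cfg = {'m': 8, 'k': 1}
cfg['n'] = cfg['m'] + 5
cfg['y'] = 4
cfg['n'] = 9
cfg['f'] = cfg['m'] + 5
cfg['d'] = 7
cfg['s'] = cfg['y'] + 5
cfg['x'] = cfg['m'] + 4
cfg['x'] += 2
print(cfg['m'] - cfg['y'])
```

cfg['n'] = cfg['m']+5 = 13 → {'m': 8, 'k': 1, 'n': 13}
cfg['y'] = 4 → {'m': 8, 'k': 1, 'n': 13, 'y': 4}
cfg['n'] = 9 → {'m': 8, 'k': 1, 'n': 9, 'y': 4}
cfg['f'] = cfg['m']+5 = 13 → {'m': 8, 'k': 1, 'n': 9, 'y': 4, 'f': 13}
cfg['d'] = 7 → {'m': 8, 'k': 1, 'n': 9, 'y': 4, 'f': 13, 'd': 7}
cfg['s'] = cfg['y']+5 = 9 → {'m': 8, 'k': 1, 'n': 9, 'y': 4, 'f': 13, 'd': 7, 's': 9}
cfg['x'] = cfg['m']+4 = 12 → {'m': 8, 'k': 1, 'n': 9, 'y': 4, 'f': 13, 'd': 7, 's': 9, 'x': 12}
cfg['x'] = 12+2 = 14 → {'m': 8, 'k': 1, 'n': 9, 'y': 4, 'f': 13, 'd': 7, 's': 9, 'x': 14}
cfg['m']-cfg['y'] = 8-4 = 4

4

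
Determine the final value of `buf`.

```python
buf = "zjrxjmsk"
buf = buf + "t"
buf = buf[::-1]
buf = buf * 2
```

+ 't' → 'zjrxjmskt'
reverse → 'tksmjxrjz'
repeat ×2 → 'tksmjxrjztksmjxrjz'

'tksmjxrjztksmjxrjz'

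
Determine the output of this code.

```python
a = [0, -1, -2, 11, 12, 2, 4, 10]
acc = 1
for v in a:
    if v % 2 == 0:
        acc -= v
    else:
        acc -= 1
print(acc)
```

-27

v=0: even, acc = 1-0 = 1
v=-1: not even, acc = 1-1 = 0
v=-2: even, acc = 0-(-2) = 2
v=11: not even, acc = 2-1 = 1
v=12: even, acc = 1-12 = -11
v=2: even, acc = (-11)-2 = -13
v=4: even, acc = (-13)-4 = -17
v=10: even, acc = (-17)-10 = -27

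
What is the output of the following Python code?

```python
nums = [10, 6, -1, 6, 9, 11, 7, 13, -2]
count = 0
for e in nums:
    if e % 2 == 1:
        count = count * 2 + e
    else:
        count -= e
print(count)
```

e=10: not odd, count = 0-10 = -10
e=6: not odd, count = (-10)-6 = -16
e=-1: odd, count = (-16)*2+(-1) = -33
e=6: not odd, count = (-33)-6 = -39
e=9: odd, count = (-39)*2+9 = -69
e=11: odd, count = (-69)*2+11 = -127
e=7: odd, count = (-127)*2+7 = -247
e=13: odd, count = (-247)*2+13 = -481
e=-2: not odd, count = (-481)-(-2) = -479

-479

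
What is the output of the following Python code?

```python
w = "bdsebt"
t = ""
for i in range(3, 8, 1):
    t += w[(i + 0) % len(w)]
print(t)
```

ebtbd

i=3: add w[3]='e' → 'e'
i=4: add w[4]='b' → 'eb'
i=5: add w[5]='t' → 'ebt'
i=6: add w[0]='b' → 'ebtb'
i=7: add w[1]='d' → 'ebtbd'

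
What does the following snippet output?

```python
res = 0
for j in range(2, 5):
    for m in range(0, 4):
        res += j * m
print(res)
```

j=2,m=0: res = 0+0 = 0
j=2,m=1: res = 0+2 = 2
j=2,m=2: res = 2+4 = 6
j=2,m=3: res = 6+6 = 12
j=3,m=0: res = 12+0 = 12
j=3,m=1: res = 12+3 = 15
j=3,m=2: res = 15+6 = 21
j=3,m=3: res = 21+9 = 30
j=4,m=0: res = 30+0 = 30
j=4,m=1: res = 30+4 = 34
j=4,m=2: res = 34+8 = 42
j=4,m=3: res = 42+12 = 54

54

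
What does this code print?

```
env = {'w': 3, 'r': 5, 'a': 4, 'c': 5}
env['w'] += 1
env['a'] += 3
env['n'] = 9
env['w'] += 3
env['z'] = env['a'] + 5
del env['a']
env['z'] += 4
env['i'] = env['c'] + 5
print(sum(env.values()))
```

52

env['w'] = 3+1 = 4 → {'w': 4, 'r': 5, 'a': 4, 'c': 5}
env['a'] = 4+3 = 7 → {'w': 4, 'r': 5, 'a': 7, 'c': 5}
env['n'] = 9 → {'w': 4, 'r': 5, 'a': 7, 'c': 5, 'n': 9}
env['w'] = 4+3 = 7 → {'w': 7, 'r': 5, 'a': 7, 'c': 5, 'n': 9}
env['z'] = env['a']+5 = 12 → {'w': 7, 'r': 5, 'a': 7, 'c': 5, 'n': 9, 'z': 12}
del 'a' → {'w': 7, 'r': 5, 'c': 5, 'n': 9, 'z': 12}
env['z'] = 12+4 = 16 → {'w': 7, 'r': 5, 'c': 5, 'n': 9, 'z': 16}
env['i'] = env['c']+5 = 10 → {'w': 7, 'r': 5, 'c': 5, 'n': 9, 'z': 16, 'i': 10}
sum of values = 52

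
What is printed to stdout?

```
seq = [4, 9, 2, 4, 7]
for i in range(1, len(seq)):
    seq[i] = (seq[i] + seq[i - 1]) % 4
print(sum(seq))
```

i=1: seq[1] = (9+4)%4 = 1 → [4, 1, 2, 4, 7]
i=2: seq[2] = (2+1)%4 = 3 → [4, 1, 3, 4, 7]
i=3: seq[3] = (4+3)%4 = 3 → [4, 1, 3, 3, 7]
i=4: seq[4] = (7+3)%4 = 2 → [4, 1, 3, 3, 2]
sum = 13

13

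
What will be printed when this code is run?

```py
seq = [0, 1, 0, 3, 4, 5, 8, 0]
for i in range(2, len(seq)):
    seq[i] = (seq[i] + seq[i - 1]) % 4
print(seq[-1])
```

1

i=2: seq[2] = (0+1)%4 = 1 → [0, 1, 1, 3, 4, 5, 8, 0]
i=3: seq[3] = (3+1)%4 = 0 → [0, 1, 1, 0, 4, 5, 8, 0]
i=4: seq[4] = (4+0)%4 = 0 → [0, 1, 1, 0, 0, 5, 8, 0]
i=5: seq[5] = (5+0)%4 = 1 → [0, 1, 1, 0, 0, 1, 8, 0]
i=6: seq[6] = (8+1)%4 = 1 → [0, 1, 1, 0, 0, 1, 1, 0]
i=7: seq[7] = (0+1)%4 = 1 → [0, 1, 1, 0, 0, 1, 1, 1]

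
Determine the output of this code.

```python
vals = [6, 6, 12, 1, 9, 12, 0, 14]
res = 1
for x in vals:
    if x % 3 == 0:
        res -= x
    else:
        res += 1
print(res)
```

x=6: %3==0, res = 1-6 = -5
x=6: %3==0, res = (-5)-6 = -11
x=12: %3==0, res = (-11)-12 = -23
x=1: not %3==0, res = (-23)+1 = -22
x=9: %3==0, res = (-22)-9 = -31
x=12: %3==0, res = (-31)-12 = -43
x=0: %3==0, res = (-43)-0 = -43
x=14: not %3==0, res = (-43)+1 = -42

-42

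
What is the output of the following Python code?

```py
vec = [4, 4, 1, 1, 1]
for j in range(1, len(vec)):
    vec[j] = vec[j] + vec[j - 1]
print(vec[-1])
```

j=1: vec[1] = 4+4 = 8 → [4, 8, 1, 1, 1]
j=2: vec[2] = 1+8 = 9 → [4, 8, 9, 1, 1]
j=3: vec[3] = 1+9 = 10 → [4, 8, 9, 10, 1]
j=4: vec[4] = 1+10 = 11 → [4, 8, 9, 10, 11]

11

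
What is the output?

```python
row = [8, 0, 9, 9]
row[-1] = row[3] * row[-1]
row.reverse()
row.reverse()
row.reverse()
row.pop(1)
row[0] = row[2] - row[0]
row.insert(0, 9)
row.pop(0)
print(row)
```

row[-1] = row[3]*row[-1] = 9*9 = 81 → [8, 0, 9, 81]
reverse → [81, 9, 0, 8]
reverse → [8, 0, 9, 81]
reverse → [81, 9, 0, 8]
pop(1) removes 9 → [81, 0, 8]
row[0] = row[2]-row[0] = 8-81 = -73 → [-73, 0, 8]
insert 9 at 0 → [9, -73, 0, 8]
pop(0) removes 9 → [-73, 0, 8]

[-73, 0, 8]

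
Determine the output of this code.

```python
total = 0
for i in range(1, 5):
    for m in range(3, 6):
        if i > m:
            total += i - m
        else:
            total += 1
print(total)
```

i=1,m=3: not 1>3, total = 0+1 = 1
i=1,m=4: not 1>4, total = 1+1 = 2
i=1,m=5: not 1>5, total = 2+1 = 3
i=2,m=3: not 2>3, total = 3+1 = 4
i=2,m=4: not 2>4, total = 4+1 = 5
i=2,m=5: not 2>5, total = 5+1 = 6
i=3,m=3: not 3>3, total = 6+1 = 7
i=3,m=4: not 3>4, total = 7+1 = 8
i=3,m=5: not 3>5, total = 8+1 = 9
i=4,m=3: 4>3, total = 9+1 = 10
i=4,m=4: not 4>4, total = 10+1 = 11
i=4,m=5: not 4>5, total = 11+1 = 12

12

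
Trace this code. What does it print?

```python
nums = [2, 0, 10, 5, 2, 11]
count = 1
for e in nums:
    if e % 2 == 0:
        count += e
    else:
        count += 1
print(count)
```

e=2: even, count = 1+2 = 3
e=0: even, count = 3+0 = 3
e=10: even, count = 3+10 = 13
e=5: not even, count = 13+1 = 14
e=2: even, count = 14+2 = 16
e=11: not even, count = 16+1 = 17

17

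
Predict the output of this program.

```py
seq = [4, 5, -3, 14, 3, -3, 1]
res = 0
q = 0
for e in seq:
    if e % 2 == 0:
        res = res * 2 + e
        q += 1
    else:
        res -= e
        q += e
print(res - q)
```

12

e=4: even, res = 0*2+4 = 4; q=1
e=5: not even, res = 4-5 = -1; q=6
e=-3: not even, res = (-1)-(-3) = 2; q=3
e=14: even, res = 2*2+14 = 18; q=4
e=3: not even, res = 18-3 = 15; q=7
e=-3: not even, res = 15-(-3) = 18; q=4
e=1: not even, res = 18-1 = 17; q=5
res-q = 17-5 = 12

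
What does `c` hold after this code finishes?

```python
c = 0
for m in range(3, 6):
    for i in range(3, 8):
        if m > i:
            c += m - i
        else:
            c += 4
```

52

m=3,i=3: not 3>3, c = 0+4 = 4
m=3,i=4: not 3>4, c = 4+4 = 8
m=3,i=5: not 3>5, c = 8+4 = 12
m=3,i=6: not 3>6, c = 12+4 = 16
m=3,i=7: not 3>7, c = 16+4 = 20
m=4,i=3: 4>3, c = 20+1 = 21
m=4,i=4: not 4>4, c = 21+4 = 25
m=4,i=5: not 4>5, c = 25+4 = 29
m=4,i=6: not 4>6, c = 29+4 = 33
m=4,i=7: not 4>7, c = 33+4 = 37
m=5,i=3: 5>3, c = 37+2 = 39
m=5,i=4: 5>4, c = 39+1 = 40
m=5,i=5: not 5>5, c = 40+4 = 44
m=5,i=6: not 5>6, c = 44+4 = 48
m=5,i=7: not 5>7, c = 48+4 = 52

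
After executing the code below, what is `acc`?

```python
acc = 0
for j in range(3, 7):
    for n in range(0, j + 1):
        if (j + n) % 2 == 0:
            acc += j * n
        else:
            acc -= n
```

j=3,n=0: odd sum, acc = 0-0 = 0
j=3,n=1: even sum, acc = 0+3 = 3
j=3,n=2: odd sum, acc = 3-2 = 1
j=3,n=3: even sum, acc = 1+9 = 10
j=4,n=0: even sum, acc = 10+0 = 10
j=4,n=1: odd sum, acc = 10-1 = 9
j=4,n=2: even sum, acc = 9+8 = 17
j=4,n=3: odd sum, acc = 17-3 = 14
j=4,n=4: even sum, acc = 14+16 = 30
j=5,n=0: odd sum, acc = 30-0 = 30
j=5,n=1: even sum, acc = 30+5 = 35
j=5,n=2: odd sum, acc = 35-2 = 33
j=5,n=3: even sum, acc = 33+15 = 48
j=5,n=4: odd sum, acc = 48-4 = 44
j=5,n=5: even sum, acc = 44+25 = 69
j=6,n=0: even sum, acc = 69+0 = 69
j=6,n=1: odd sum, acc = 69-1 = 68
j=6,n=2: even sum, acc = 68+12 = 80
j=6,n=3: odd sum, acc = 80-3 = 77
j=6,n=4: even sum, acc = 77+24 = 101
j=6,n=5: odd sum, acc = 101-5 = 96
j=6,n=6: even sum, acc = 96+36 = 132

132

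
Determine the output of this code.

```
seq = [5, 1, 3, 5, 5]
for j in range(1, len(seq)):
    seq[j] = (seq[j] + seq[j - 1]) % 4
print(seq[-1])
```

j=1: seq[1] = (1+5)%4 = 2 → [5, 2, 3, 5, 5]
j=2: seq[2] = (3+2)%4 = 1 → [5, 2, 1, 5, 5]
j=3: seq[3] = (5+1)%4 = 2 → [5, 2, 1, 2, 5]
j=4: seq[4] = (5+2)%4 = 3 → [5, 2, 1, 2, 3]

3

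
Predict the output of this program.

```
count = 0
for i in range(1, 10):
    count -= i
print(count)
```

i=1: count = 0-1 = -1
i=2: count = (-1)-2 = -3
i=3: count = (-3)-3 = -6
i=4: count = (-6)-4 = -10
i=5: count = (-10)-5 = -15
i=6: count = (-15)-6 = -21
i=7: count = (-21)-7 = -28
i=8: count = (-28)-8 = -36
i=9: count = (-36)-9 = -45

-45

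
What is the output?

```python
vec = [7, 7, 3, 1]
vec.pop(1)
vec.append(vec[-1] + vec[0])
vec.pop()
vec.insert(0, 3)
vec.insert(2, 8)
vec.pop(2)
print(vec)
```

[3, 7, 3, 1]

pop(1) removes 7 → [7, 3, 1]
append vec[-1]+vec[0] = 1+7 = 8 → [7, 3, 1, 8]
pop() removes 8 → [7, 3, 1]
insert 3 at 0 → [3, 7, 3, 1]
insert 8 at 2 → [3, 7, 8, 3, 1]
pop(2) removes 8 → [3, 7, 3, 1]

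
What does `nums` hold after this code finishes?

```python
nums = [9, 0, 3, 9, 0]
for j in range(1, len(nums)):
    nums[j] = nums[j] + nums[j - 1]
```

j=1: nums[1] = 0+9 = 9 → [9, 9, 3, 9, 0]
j=2: nums[2] = 3+9 = 12 → [9, 9, 12, 9, 0]
j=3: nums[3] = 9+12 = 21 → [9, 9, 12, 21, 0]
j=4: nums[4] = 0+21 = 21 → [9, 9, 12, 21, 21]

[9, 9, 12, 21, 21]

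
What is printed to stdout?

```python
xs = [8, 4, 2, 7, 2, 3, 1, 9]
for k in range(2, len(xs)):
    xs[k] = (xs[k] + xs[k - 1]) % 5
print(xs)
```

k=2: xs[2] = (2+4)%5 = 1 → [8, 4, 1, 7, 2, 3, 1, 9]
k=3: xs[3] = (7+1)%5 = 3 → [8, 4, 1, 3, 2, 3, 1, 9]
k=4: xs[4] = (2+3)%5 = 0 → [8, 4, 1, 3, 0, 3, 1, 9]
k=5: xs[5] = (3+0)%5 = 3 → [8, 4, 1, 3, 0, 3, 1, 9]
k=6: xs[6] = (1+3)%5 = 4 → [8, 4, 1, 3, 0, 3, 4, 9]
k=7: xs[7] = (9+4)%5 = 3 → [8, 4, 1, 3, 0, 3, 4, 3]

[8, 4, 1, 3, 0, 3, 4, 3]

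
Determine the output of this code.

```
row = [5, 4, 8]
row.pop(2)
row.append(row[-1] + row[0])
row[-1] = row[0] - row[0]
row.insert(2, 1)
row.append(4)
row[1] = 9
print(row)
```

[5, 9, 1, 0, 4]

pop(2) removes 8 → [5, 4]
append row[-1]+row[0] = 4+5 = 9 → [5, 4, 9]
row[-1] = row[0]-row[0] = 5-5 = 0 → [5, 4, 0]
insert 1 at 2 → [5, 4, 1, 0]
append 4 → [5, 4, 1, 0, 4]
row[1] = 9 → [5, 9, 1, 0, 4]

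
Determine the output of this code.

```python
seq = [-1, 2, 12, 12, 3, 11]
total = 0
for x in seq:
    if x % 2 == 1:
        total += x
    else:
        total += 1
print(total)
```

16

x=-1: odd, total = 0+(-1) = -1
x=2: not odd, total = (-1)+1 = 0
x=12: not odd, total = 0+1 = 1
x=12: not odd, total = 1+1 = 2
x=3: odd, total = 2+3 = 5
x=11: odd, total = 5+11 = 16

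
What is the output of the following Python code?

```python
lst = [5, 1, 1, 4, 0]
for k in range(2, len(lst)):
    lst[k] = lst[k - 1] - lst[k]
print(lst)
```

[5, 1, 0, -4, -4]

k=2: lst[2] = 1-1 = 0 → [5, 1, 0, 4, 0]
k=3: lst[3] = 0-4 = -4 → [5, 1, 0, -4, 0]
k=4: lst[4] = (-4)-0 = -4 → [5, 1, 0, -4, -4]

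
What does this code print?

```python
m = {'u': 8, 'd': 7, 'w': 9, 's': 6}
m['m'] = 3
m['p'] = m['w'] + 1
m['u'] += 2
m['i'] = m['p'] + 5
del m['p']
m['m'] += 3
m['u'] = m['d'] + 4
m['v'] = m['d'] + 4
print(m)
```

m['m'] = 3 → {'u': 8, 'd': 7, 'w': 9, 's': 6, 'm': 3}
m['p'] = m['w']+1 = 10 → {'u': 8, 'd': 7, 'w': 9, 's': 6, 'm': 3, 'p': 10}
m['u'] = 8+2 = 10 → {'u': 10, 'd': 7, 'w': 9, 's': 6, 'm': 3, 'p': 10}
m['i'] = m['p']+5 = 15 → {'u': 10, 'd': 7, 'w': 9, 's': 6, 'm': 3, 'p': 10, 'i': 15}
del 'p' → {'u': 10, 'd': 7, 'w': 9, 's': 6, 'm': 3, 'i': 15}
m['m'] = 3+3 = 6 → {'u': 10, 'd': 7, 'w': 9, 's': 6, 'm': 6, 'i': 15}
m['u'] = m['d']+4 = 11 → {'u': 11, 'd': 7, 'w': 9, 's': 6, 'm': 6, 'i': 15}
m['v'] = m['d']+4 = 11 → {'u': 11, 'd': 7, 'w': 9, 's': 6, 'm': 6, 'i': 15, 'v': 11}

{'u': 11, 'd': 7, 'w': 9, 's': 6, 'm': 6, 'i': 15, 'v': 11}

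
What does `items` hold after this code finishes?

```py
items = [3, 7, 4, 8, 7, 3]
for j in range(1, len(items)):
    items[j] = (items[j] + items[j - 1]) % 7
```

j=1: items[1] = (7+3)%7 = 3 → [3, 3, 4, 8, 7, 3]
j=2: items[2] = (4+3)%7 = 0 → [3, 3, 0, 8, 7, 3]
j=3: items[3] = (8+0)%7 = 1 → [3, 3, 0, 1, 7, 3]
j=4: items[4] = (7+1)%7 = 1 → [3, 3, 0, 1, 1, 3]
j=5: items[5] = (3+1)%7 = 4 → [3, 3, 0, 1, 1, 4]

[3, 3, 0, 1, 1, 4]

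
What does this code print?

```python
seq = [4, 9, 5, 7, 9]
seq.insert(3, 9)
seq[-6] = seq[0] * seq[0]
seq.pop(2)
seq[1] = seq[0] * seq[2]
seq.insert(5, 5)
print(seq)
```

[16, 144, 9, 7, 9, 5]

insert 9 at 3 → [4, 9, 5, 9, 7, 9]
seq[-6] = seq[0]*seq[0] = 4*4 = 16 → [16, 9, 5, 9, 7, 9]
pop(2) removes 5 → [16, 9, 9, 7, 9]
seq[1] = seq[0]*seq[2] = 16*9 = 144 → [16, 144, 9, 7, 9]
insert 5 at 5 → [16, 144, 9, 7, 9, 5]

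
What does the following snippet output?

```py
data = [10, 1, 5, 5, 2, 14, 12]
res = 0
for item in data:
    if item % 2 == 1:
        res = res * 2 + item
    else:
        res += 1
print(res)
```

item=10: not odd, res = 0+1 = 1
item=1: odd, res = 1*2+1 = 3
item=5: odd, res = 3*2+5 = 11
item=5: odd, res = 11*2+5 = 27
item=2: not odd, res = 27+1 = 28
item=14: not odd, res = 28+1 = 29
item=12: not odd, res = 29+1 = 30

30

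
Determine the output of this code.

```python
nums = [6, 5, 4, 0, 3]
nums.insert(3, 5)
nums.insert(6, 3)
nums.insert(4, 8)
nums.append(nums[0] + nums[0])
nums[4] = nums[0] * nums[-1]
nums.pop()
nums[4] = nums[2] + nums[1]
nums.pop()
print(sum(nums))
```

32

insert 5 at 3 → [6, 5, 4, 5, 0, 3]
insert 3 at 6 → [6, 5, 4, 5, 0, 3, 3]
insert 8 at 4 → [6, 5, 4, 5, 8, 0, 3, 3]
append nums[0]+nums[0] = 6+6 = 12 → [6, 5, 4, 5, 8, 0, 3, 3, 12]
nums[4] = nums[0]*nums[-1] = 6*12 = 72 → [6, 5, 4, 5, 72, 0, 3, 3, 12]
pop() removes 12 → [6, 5, 4, 5, 72, 0, 3, 3]
nums[4] = nums[2]+nums[1] = 4+5 = 9 → [6, 5, 4, 5, 9, 0, 3, 3]
pop() removes 3 → [6, 5, 4, 5, 9, 0, 3]
sum = 32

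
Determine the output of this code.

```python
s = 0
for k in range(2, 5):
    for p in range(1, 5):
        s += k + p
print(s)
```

66

k=2,p=1: s = 0+3 = 3
k=2,p=2: s = 3+4 = 7
k=2,p=3: s = 7+5 = 12
k=2,p=4: s = 12+6 = 18
k=3,p=1: s = 18+4 = 22
k=3,p=2: s = 22+5 = 27
k=3,p=3: s = 27+6 = 33
k=3,p=4: s = 33+7 = 40
k=4,p=1: s = 40+5 = 45
k=4,p=2: s = 45+6 = 51
k=4,p=3: s = 51+7 = 58
k=4,p=4: s = 58+8 = 66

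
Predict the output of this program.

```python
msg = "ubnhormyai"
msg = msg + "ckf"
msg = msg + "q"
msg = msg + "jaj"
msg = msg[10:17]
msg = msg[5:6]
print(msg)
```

a

+ 'ckf' → 'ubnhormyaickf'
+ 'q' → 'ubnhormyaickfq'
+ 'jaj' → 'ubnhormyaickfqjaj'
slice [10:17] → 'ckfqjaj'
slice [5:6] → 'a'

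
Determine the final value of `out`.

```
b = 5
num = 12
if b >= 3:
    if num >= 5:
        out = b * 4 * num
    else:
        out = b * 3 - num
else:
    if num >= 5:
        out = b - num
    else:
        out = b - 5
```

240

b=5, num=12
b >= 3 is True; num >= 5 is True
→ out = b * 4 * num = 240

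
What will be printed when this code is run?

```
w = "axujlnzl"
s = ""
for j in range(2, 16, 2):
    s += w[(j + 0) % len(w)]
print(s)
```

ulzaulz

j=2: add w[2]='u' → 'u'
j=4: add w[4]='l' → 'ul'
j=6: add w[6]='z' → 'ulz'
j=8: add w[0]='a' → 'ulza'
j=10: add w[2]='u' → 'ulzau'
j=12: add w[4]='l' → 'ulzaul'
j=14: add w[6]='z' → 'ulzaulz'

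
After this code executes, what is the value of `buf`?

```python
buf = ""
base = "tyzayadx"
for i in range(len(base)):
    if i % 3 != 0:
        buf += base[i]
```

'yzyax'

i=0: skip
i=1: add 'y' → 'y'
i=2: add 'z' → 'yz'
i=3: skip
i=4: add 'y' → 'yzy'
i=5: add 'a' → 'yzya'
i=6: skip
i=7: add 'x' → 'yzyax'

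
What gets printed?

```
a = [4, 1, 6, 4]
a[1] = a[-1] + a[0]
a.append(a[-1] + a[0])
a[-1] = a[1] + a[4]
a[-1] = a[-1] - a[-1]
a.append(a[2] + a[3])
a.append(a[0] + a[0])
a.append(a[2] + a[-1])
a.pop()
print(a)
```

a[1] = a[-1]+a[0] = 4+4 = 8 → [4, 8, 6, 4]
append a[-1]+a[0] = 4+4 = 8 → [4, 8, 6, 4, 8]
a[-1] = a[1]+a[4] = 8+8 = 16 → [4, 8, 6, 4, 16]
a[-1] = a[-1]-a[-1] = 16-16 = 0 → [4, 8, 6, 4, 0]
append a[2]+a[3] = 6+4 = 10 → [4, 8, 6, 4, 0, 10]
append a[0]+a[0] = 4+4 = 8 → [4, 8, 6, 4, 0, 10, 8]
append a[2]+a[-1] = 6+8 = 14 → [4, 8, 6, 4, 0, 10, 8, 14]
pop() removes 14 → [4, 8, 6, 4, 0, 10, 8]

[4, 8, 6, 4, 0, 10, 8]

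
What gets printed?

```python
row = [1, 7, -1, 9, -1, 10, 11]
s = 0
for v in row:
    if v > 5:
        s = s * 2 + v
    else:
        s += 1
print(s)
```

v=1: not >5, s = 0+1 = 1
v=7: >5, s = 1*2+7 = 9
v=-1: not >5, s = 9+1 = 10
v=9: >5, s = 10*2+9 = 29
v=-1: not >5, s = 29+1 = 30
v=10: >5, s = 30*2+10 = 70
v=11: >5, s = 70*2+11 = 151

151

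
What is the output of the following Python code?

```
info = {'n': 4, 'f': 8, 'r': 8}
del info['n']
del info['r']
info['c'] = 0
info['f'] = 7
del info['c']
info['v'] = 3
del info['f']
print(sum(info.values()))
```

del 'n' → {'f': 8, 'r': 8}
del 'r' → {'f': 8}
info['c'] = 0 → {'f': 8, 'c': 0}
info['f'] = 7 → {'f': 7, 'c': 0}
del 'c' → {'f': 7}
info['v'] = 3 → {'f': 7, 'v': 3}
del 'f' → {'v': 3}
sum of values = 3

3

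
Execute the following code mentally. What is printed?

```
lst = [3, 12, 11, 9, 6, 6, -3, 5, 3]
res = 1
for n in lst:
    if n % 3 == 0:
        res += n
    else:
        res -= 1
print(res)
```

n=3: %3==0, res = 1+3 = 4
n=12: %3==0, res = 4+12 = 16
n=11: not %3==0, res = 16-1 = 15
n=9: %3==0, res = 15+9 = 24
n=6: %3==0, res = 24+6 = 30
n=6: %3==0, res = 30+6 = 36
n=-3: %3==0, res = 36+(-3) = 33
n=5: not %3==0, res = 33-1 = 32
n=3: %3==0, res = 32+3 = 35

35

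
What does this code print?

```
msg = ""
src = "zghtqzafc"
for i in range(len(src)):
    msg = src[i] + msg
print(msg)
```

i=0: prepend 'z' → 'z'
i=1: prepend 'g' → 'gz'
i=2: prepend 'h' → 'hgz'
i=3: prepend 't' → 'thgz'
i=4: prepend 'q' → 'qthgz'
i=5: prepend 'z' → 'zqthgz'
i=6: prepend 'a' → 'azqthgz'
i=7: prepend 'f' → 'fazqthgz'
i=8: prepend 'c' → 'cfazqthgz'

cfazqthgz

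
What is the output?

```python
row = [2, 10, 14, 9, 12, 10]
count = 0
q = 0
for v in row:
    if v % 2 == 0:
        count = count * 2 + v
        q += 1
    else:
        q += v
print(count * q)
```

2828

v=2: even, count = 0*2+2 = 2; q=1
v=10: even, count = 2*2+10 = 14; q=2
v=14: even, count = 14*2+14 = 42; q=3
v=9: not even; q=12
v=12: even, count = 42*2+12 = 96; q=13
v=10: even, count = 96*2+10 = 202; q=14
count*q = 202*14 = 2828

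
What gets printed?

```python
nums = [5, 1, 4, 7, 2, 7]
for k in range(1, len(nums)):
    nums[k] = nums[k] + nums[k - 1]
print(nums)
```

[5, 6, 10, 17, 19, 26]

k=1: nums[1] = 1+5 = 6 → [5, 6, 4, 7, 2, 7]
k=2: nums[2] = 4+6 = 10 → [5, 6, 10, 7, 2, 7]
k=3: nums[3] = 7+10 = 17 → [5, 6, 10, 17, 2, 7]
k=4: nums[4] = 2+17 = 19 → [5, 6, 10, 17, 19, 7]
k=5: nums[5] = 7+19 = 26 → [5, 6, 10, 17, 19, 26]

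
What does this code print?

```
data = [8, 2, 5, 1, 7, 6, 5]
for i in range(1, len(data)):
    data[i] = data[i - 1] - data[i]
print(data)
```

i=1: data[1] = 8-2 = 6 → [8, 6, 5, 1, 7, 6, 5]
i=2: data[2] = 6-5 = 1 → [8, 6, 1, 1, 7, 6, 5]
i=3: data[3] = 1-1 = 0 → [8, 6, 1, 0, 7, 6, 5]
i=4: data[4] = 0-7 = -7 → [8, 6, 1, 0, -7, 6, 5]
i=5: data[5] = (-7)-6 = -13 → [8, 6, 1, 0, -7, -13, 5]
i=6: data[6] = (-13)-5 = -18 → [8, 6, 1, 0, -7, -13, -18]

[8, 6, 1, 0, -7, -13, -18]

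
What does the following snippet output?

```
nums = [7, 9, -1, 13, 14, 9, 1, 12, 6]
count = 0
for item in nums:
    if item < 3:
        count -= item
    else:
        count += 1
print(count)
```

item=7: not <3, count = 0+1 = 1
item=9: not <3, count = 1+1 = 2
item=-1: <3, count = 2-(-1) = 3
item=13: not <3, count = 3+1 = 4
item=14: not <3, count = 4+1 = 5
item=9: not <3, count = 5+1 = 6
item=1: <3, count = 6-1 = 5
item=12: not <3, count = 5+1 = 6
item=6: not <3, count = 6+1 = 7

7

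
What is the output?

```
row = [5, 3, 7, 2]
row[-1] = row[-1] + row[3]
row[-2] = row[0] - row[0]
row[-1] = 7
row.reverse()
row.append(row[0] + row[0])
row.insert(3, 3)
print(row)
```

[7, 0, 3, 3, 5, 14]

row[-1] = row[-1]+row[3] = 2+2 = 4 → [5, 3, 7, 4]
row[-2] = row[0]-row[0] = 5-5 = 0 → [5, 3, 0, 4]
row[-1] = 7 → [5, 3, 0, 7]
reverse → [7, 0, 3, 5]
append row[0]+row[0] = 7+7 = 14 → [7, 0, 3, 5, 14]
insert 3 at 3 → [7, 0, 3, 3, 5, 14]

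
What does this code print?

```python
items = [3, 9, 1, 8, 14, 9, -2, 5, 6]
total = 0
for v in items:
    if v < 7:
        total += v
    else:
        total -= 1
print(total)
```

v=3: <7, total = 0+3 = 3
v=9: not <7, total = 3-1 = 2
v=1: <7, total = 2+1 = 3
v=8: not <7, total = 3-1 = 2
v=14: not <7, total = 2-1 = 1
v=9: not <7, total = 1-1 = 0
v=-2: <7, total = 0+(-2) = -2
v=5: <7, total = (-2)+5 = 3
v=6: <7, total = 3+6 = 9

9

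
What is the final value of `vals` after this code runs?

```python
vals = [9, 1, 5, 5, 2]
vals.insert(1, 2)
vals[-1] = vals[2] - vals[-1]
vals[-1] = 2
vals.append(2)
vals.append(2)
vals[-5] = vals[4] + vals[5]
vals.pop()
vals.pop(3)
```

[9, 2, 1, 5, 2, 2]

insert 2 at 1 → [9, 2, 1, 5, 5, 2]
vals[-1] = vals[2]-vals[-1] = 1-2 = -1 → [9, 2, 1, 5, 5, -1]
vals[-1] = 2 → [9, 2, 1, 5, 5, 2]
append 2 → [9, 2, 1, 5, 5, 2, 2]
append 2 → [9, 2, 1, 5, 5, 2, 2, 2]
vals[-5] = vals[4]+vals[5] = 5+2 = 7 → [9, 2, 1, 7, 5, 2, 2, 2]
pop() removes 2 → [9, 2, 1, 7, 5, 2, 2]
pop(3) removes 7 → [9, 2, 1, 5, 2, 2]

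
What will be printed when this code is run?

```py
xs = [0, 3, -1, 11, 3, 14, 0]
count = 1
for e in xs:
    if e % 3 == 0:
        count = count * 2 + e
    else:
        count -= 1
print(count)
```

e=0: %3==0, count = 1*2+0 = 2
e=3: %3==0, count = 2*2+3 = 7
e=-1: not %3==0, count = 7-1 = 6
e=11: not %3==0, count = 6-1 = 5
e=3: %3==0, count = 5*2+3 = 13
e=14: not %3==0, count = 13-1 = 12
e=0: %3==0, count = 12*2+0 = 24

24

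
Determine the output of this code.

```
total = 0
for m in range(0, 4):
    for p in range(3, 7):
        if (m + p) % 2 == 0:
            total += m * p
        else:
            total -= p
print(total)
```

m=0,p=3: odd sum, total = 0-3 = -3
m=0,p=4: even sum, total = (-3)+0 = -3
m=0,p=5: odd sum, total = (-3)-5 = -8
m=0,p=6: even sum, total = (-8)+0 = -8
m=1,p=3: even sum, total = (-8)+3 = -5
m=1,p=4: odd sum, total = (-5)-4 = -9
m=1,p=5: even sum, total = (-9)+5 = -4
m=1,p=6: odd sum, total = (-4)-6 = -10
m=2,p=3: odd sum, total = (-10)-3 = -13
m=2,p=4: even sum, total = (-13)+8 = -5
m=2,p=5: odd sum, total = (-5)-5 = -10
m=2,p=6: even sum, total = (-10)+12 = 2
m=3,p=3: even sum, total = 2+9 = 11
m=3,p=4: odd sum, total = 11-4 = 7
m=3,p=5: even sum, total = 7+15 = 22
m=3,p=6: odd sum, total = 22-6 = 16

16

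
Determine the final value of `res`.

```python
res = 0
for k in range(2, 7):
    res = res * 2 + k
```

88

k=2: res = 0*2+2 = 2
k=3: res = 2*2+3 = 7
k=4: res = 7*2+4 = 18
k=5: res = 18*2+5 = 41
k=6: res = 41*2+6 = 88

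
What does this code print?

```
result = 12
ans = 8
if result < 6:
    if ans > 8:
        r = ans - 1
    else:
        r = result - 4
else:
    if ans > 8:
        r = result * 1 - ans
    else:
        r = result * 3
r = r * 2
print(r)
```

result=12, ans=8
result < 6 is False; ans > 8 is False
→ r = result * 3 = 36
r = 36*2 = 72

72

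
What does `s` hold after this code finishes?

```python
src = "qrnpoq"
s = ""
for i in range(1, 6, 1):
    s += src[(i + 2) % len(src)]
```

i=1: add src[3]='p' → 'p'
i=2: add src[4]='o' → 'po'
i=3: add src[5]='q' → 'poq'
i=4: add src[0]='q' → 'poqq'
i=5: add src[1]='r' → 'poqqr'

'poqqr'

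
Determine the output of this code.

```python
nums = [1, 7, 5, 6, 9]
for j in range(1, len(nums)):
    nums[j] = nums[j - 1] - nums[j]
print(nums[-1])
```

j=1: nums[1] = 1-7 = -6 → [1, -6, 5, 6, 9]
j=2: nums[2] = (-6)-5 = -11 → [1, -6, -11, 6, 9]
j=3: nums[3] = (-11)-6 = -17 → [1, -6, -11, -17, 9]
j=4: nums[4] = (-17)-9 = -26 → [1, -6, -11, -17, -26]

-26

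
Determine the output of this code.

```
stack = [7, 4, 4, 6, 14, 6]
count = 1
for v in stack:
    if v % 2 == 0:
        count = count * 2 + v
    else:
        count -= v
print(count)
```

-38

v=7: not even, count = 1-7 = -6
v=4: even, count = (-6)*2+4 = -8
v=4: even, count = (-8)*2+4 = -12
v=6: even, count = (-12)*2+6 = -18
v=14: even, count = (-18)*2+14 = -22
v=6: even, count = (-22)*2+6 = -38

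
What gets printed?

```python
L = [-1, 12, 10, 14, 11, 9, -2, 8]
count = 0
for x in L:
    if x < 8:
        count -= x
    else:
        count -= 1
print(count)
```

x=-1: <8, count = 0-(-1) = 1
x=12: not <8, count = 1-1 = 0
x=10: not <8, count = 0-1 = -1
x=14: not <8, count = (-1)-1 = -2
x=11: not <8, count = (-2)-1 = -3
x=9: not <8, count = (-3)-1 = -4
x=-2: <8, count = (-4)-(-2) = -2
x=8: not <8, count = (-2)-1 = -3

-3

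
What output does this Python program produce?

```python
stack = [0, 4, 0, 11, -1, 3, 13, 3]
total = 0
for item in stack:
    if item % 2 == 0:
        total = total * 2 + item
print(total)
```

item=0: even, total = 0*2+0 = 0
item=4: even, total = 0*2+4 = 4
item=0: even, total = 4*2+0 = 8
item=11: not even
item=-1: not even
item=3: not even
item=13: not even
item=3: not even

8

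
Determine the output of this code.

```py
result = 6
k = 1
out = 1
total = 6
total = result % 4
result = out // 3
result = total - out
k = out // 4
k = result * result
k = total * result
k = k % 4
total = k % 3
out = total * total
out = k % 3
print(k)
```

2

total = 6%4 = 2
result = 1//3 = 0
result = 2-1 = 1
k = 1//4 = 0
k = 1*1 = 1
k = 2*1 = 2
k = 2%4 = 2
total = 2%3 = 2
out = 2*2 = 4
out = 2%3 = 2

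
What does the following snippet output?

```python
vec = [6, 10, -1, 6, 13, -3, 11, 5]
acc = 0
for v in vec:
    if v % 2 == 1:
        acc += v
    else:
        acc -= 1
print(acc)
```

22

v=6: not odd, acc = 0-1 = -1
v=10: not odd, acc = (-1)-1 = -2
v=-1: odd, acc = (-2)+(-1) = -3
v=6: not odd, acc = (-3)-1 = -4
v=13: odd, acc = (-4)+13 = 9
v=-3: odd, acc = 9+(-3) = 6
v=11: odd, acc = 6+11 = 17
v=5: odd, acc = 17+5 = 22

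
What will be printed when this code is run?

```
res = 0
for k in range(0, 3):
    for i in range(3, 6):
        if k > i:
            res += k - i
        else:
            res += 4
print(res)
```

k=0,i=3: not 0>3, res = 0+4 = 4
k=0,i=4: not 0>4, res = 4+4 = 8
k=0,i=5: not 0>5, res = 8+4 = 12
k=1,i=3: not 1>3, res = 12+4 = 16
k=1,i=4: not 1>4, res = 16+4 = 20
k=1,i=5: not 1>5, res = 20+4 = 24
k=2,i=3: not 2>3, res = 24+4 = 28
k=2,i=4: not 2>4, res = 28+4 = 32
k=2,i=5: not 2>5, res = 32+4 = 36

36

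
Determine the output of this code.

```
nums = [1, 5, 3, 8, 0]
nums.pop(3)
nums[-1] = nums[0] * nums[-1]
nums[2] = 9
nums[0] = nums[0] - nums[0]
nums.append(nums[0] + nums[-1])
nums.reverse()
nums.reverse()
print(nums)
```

pop(3) removes 8 → [1, 5, 3, 0]
nums[-1] = nums[0]*nums[-1] = 1*0 = 0 → [1, 5, 3, 0]
nums[2] = 9 → [1, 5, 9, 0]
nums[0] = nums[0]-nums[0] = 1-1 = 0 → [0, 5, 9, 0]
append nums[0]+nums[-1] = 0+0 = 0 → [0, 5, 9, 0, 0]
reverse → [0, 0, 9, 5, 0]
reverse → [0, 5, 9, 0, 0]

[0, 5, 9, 0, 0]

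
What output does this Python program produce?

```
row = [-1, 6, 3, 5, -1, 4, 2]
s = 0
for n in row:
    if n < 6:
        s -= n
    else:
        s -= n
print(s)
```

n=-1: <6, s = 0-(-1) = 1
n=6: not <6, s = 1-6 = -5
n=3: <6, s = (-5)-3 = -8
n=5: <6, s = (-8)-5 = -13
n=-1: <6, s = (-13)-(-1) = -12
n=4: <6, s = (-12)-4 = -16
n=2: <6, s = (-16)-2 = -18

-18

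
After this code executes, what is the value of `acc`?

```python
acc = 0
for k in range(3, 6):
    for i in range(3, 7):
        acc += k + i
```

k=3,i=3: acc = 0+6 = 6
k=3,i=4: acc = 6+7 = 13
k=3,i=5: acc = 13+8 = 21
k=3,i=6: acc = 21+9 = 30
k=4,i=3: acc = 30+7 = 37
k=4,i=4: acc = 37+8 = 45
k=4,i=5: acc = 45+9 = 54
k=4,i=6: acc = 54+10 = 64
k=5,i=3: acc = 64+8 = 72
k=5,i=4: acc = 72+9 = 81
k=5,i=5: acc = 81+10 = 91
k=5,i=6: acc = 91+11 = 102

102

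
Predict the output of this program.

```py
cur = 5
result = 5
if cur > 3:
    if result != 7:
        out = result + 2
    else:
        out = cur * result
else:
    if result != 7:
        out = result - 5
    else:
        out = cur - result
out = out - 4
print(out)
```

3

cur=5, result=5
cur > 3 is True; result != 7 is True
→ out = result + 2 = 7
out = 7-4 = 3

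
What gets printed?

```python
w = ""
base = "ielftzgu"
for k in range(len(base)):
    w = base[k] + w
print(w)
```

ugztflei

k=0: prepend 'i' → 'i'
k=1: prepend 'e' → 'ei'
k=2: prepend 'l' → 'lei'
k=3: prepend 'f' → 'flei'
k=4: prepend 't' → 'tflei'
k=5: prepend 'z' → 'ztflei'
k=6: prepend 'g' → 'gztflei'
k=7: prepend 'u' → 'ugztflei'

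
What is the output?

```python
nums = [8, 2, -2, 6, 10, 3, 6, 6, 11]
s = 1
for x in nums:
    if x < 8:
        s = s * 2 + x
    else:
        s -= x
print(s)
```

-429

x=8: not <8, s = 1-8 = -7
x=2: <8, s = (-7)*2+2 = -12
x=-2: <8, s = (-12)*2+(-2) = -26
x=6: <8, s = (-26)*2+6 = -46
x=10: not <8, s = (-46)-10 = -56
x=3: <8, s = (-56)*2+3 = -109
x=6: <8, s = (-109)*2+6 = -212
x=6: <8, s = (-212)*2+6 = -418
x=11: not <8, s = (-418)-11 = -429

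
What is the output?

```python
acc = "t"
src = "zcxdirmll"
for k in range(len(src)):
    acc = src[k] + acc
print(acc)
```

k=0: prepend 'z' → 'zt'
k=1: prepend 'c' → 'czt'
k=2: prepend 'x' → 'xczt'
k=3: prepend 'd' → 'dxczt'
k=4: prepend 'i' → 'idxczt'
k=5: prepend 'r' → 'ridxczt'
k=6: prepend 'm' → 'mridxczt'
k=7: prepend 'l' → 'lmridxczt'
k=8: prepend 'l' → 'llmridxczt'

llmridxczt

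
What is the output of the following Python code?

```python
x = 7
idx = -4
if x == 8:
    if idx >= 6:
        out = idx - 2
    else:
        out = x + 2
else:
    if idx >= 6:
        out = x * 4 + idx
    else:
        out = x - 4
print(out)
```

3

x=7, idx=-4
x == 8 is False; idx >= 6 is False
→ out = x - 4 = 3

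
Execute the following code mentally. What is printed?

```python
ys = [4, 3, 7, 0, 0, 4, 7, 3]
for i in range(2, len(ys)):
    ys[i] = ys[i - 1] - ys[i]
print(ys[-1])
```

i=2: ys[2] = 3-7 = -4 → [4, 3, -4, 0, 0, 4, 7, 3]
i=3: ys[3] = (-4)-0 = -4 → [4, 3, -4, -4, 0, 4, 7, 3]
i=4: ys[4] = (-4)-0 = -4 → [4, 3, -4, -4, -4, 4, 7, 3]
i=5: ys[5] = (-4)-4 = -8 → [4, 3, -4, -4, -4, -8, 7, 3]
i=6: ys[6] = (-8)-7 = -15 → [4, 3, -4, -4, -4, -8, -15, 3]
i=7: ys[7] = (-15)-3 = -18 → [4, 3, -4, -4, -4, -8, -15, -18]

-18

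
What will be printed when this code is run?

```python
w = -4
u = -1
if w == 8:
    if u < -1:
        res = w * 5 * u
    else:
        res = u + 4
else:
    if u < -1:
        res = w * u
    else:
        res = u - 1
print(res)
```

w=-4, u=-1
w == 8 is False; u < -1 is False
→ res = u - 1 = -2

-2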